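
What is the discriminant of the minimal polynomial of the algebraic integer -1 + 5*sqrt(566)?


The element -1 + 5*sqrt(566) has minimal polynomial:
x^2 + 2*x - 14149
Discriminant = (2)^2 - 4*(-14149)
= 4 + 56596
= 56600

56600


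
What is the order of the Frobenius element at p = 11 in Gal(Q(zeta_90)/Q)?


The Frobenius at p in Gal(Q(zeta_n)/Q) = (Z/nZ)* is the class of p, so its order is ord_90(11), the smallest k >= 1 with 11^k = 1 mod 90.
n = 90 = 2 * 3^2 * 5, phi(90) = 24; the order divides phi(n).
Divisors of 24: 1, 2, 3, 4, 6, 8, 12, 24
Repeated squaring mod 90: 11^1 = 11, 11^2 = 31, 11^4 = 61, 11^8 = 31, 11^16 = 61
Test divisors in increasing order:
  k=1: 11^1 = 11 mod 90
  k=2: 11^2 = 31 mod 90
  k=3: 11^3 = 31 * 11 = 71 mod 90
  k=4: 11^4 = 61 mod 90
  k=6: 11^6 = 61 * 31 = 1 mod 90  <- first divisor giving 1
Order = 6

6


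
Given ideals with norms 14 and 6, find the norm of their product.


N(IJ) = N(I) * N(J)
= 14 * 6
= 84

84


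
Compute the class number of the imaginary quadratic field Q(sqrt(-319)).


K = Q(sqrt(-319)). d mod 4 = 1, so D = disc(K) = d = -319
h(K) equals the number of primitive reduced positive-definite forms (a, b, c) = a*x^2 + b*x*y + c*y^2 with b^2 - 4ac = D,
where reduced means |b| <= a <= c, with b >= 0 whenever |b| = a or a = c, and primitive means gcd(a, b, c) = 1.
Reduced forces 3a^2 <= |D| = 319, so 1 <= a <= 10; b must have the parity of D, and c = (b^2 - D)/(4a) must be an integer >= a.
Enumerate a = 1..10, b in [-a, a]:
  a=1: (1, 1, 80)  [1]
  a=2: (2, -1, 40), (2, 1, 40)  [2]
  a=3: none
  a=4: (4, -1, 20), (4, 1, 20)  [2]
  a=5: (5, -1, 16), (5, 1, 16)  [2]
  a=6..7: none
  a=8: (8, -1, 10), (8, 1, 10)  [2]
  a=9: none
  a=10: (10, 9, 10)  [1]
Total reduced forms: 1 + 2 + 2 + 2 + 2 + 1 = 10
h = 10

10


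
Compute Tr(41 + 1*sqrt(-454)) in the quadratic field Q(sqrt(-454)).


Tr(a + b*sqrt(d)) = (a + b*sqrt(d)) + (a - b*sqrt(d)) = 2a
= 2 * (41)
= 82

82


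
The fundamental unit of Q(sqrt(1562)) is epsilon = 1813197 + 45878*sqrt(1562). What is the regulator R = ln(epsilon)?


epsilon = 1813197 + 45878*sqrt(1562)
= 3.6264e+06
R = ln(3.6264e+06)
= 15.1037

15.1037


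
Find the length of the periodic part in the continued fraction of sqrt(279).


Run the CF algorithm for sqrt(279).
a_0 = floor(sqrt(279)) = 16; set m_0=0, q_0=1.
Recurrence: m' = q*a - m,  q' = (d - m'^2)/q,  a' = floor((a_0 + m')/q').
  step 1: m=16, q=23, a=1
  step 2: m=7, q=10, a=2
  step 3: m=13, q=11, a=2
  step 4: m=9, q=18, a=1
  step 5: m=9, q=11, a=2
  step 6: m=13, q=10, a=2
  step 7: m=7, q=23, a=1
  step 8: m=16, q=1, a=32
a_8 = 2*a_0 = 32, so the period closes here.
sqrt(279) = [16; 1, 2, 2, 1, 2, 2, 1, 32]
Period length = 8

8


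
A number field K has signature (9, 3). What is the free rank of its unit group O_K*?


By Dirichlet's unit theorem:
rank = r1 + r2 - 1
= 9 + 3 - 1
= 11

11


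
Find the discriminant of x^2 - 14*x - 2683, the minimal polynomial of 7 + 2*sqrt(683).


The element 7 + 2*sqrt(683) has minimal polynomial:
x^2 - 14*x - 2683
Discriminant = (-14)^2 - 4*(-2683)
= 196 + 10732
= 10928

10928


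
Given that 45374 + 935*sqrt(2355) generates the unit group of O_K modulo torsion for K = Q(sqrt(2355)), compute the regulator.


epsilon = 45374 + 935*sqrt(2355)
= 90748.0000
R = ln(90748.0000)
= 11.4158

11.4158


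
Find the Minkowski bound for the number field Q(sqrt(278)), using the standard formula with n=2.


d = 278, d mod 4 = 2, so disc(K) = 4d = 1112; |disc(K)| = 1112
Real quadratic field, so n = 2, s = r2 = 0, r1 = 2
M = (n!/n^n) * (4/pi)^s * sqrt(|disc(K)|) = (2!/2^2) * (4/pi)^0 * sqrt(1112)
= 0.5 * 1.000000 * 33.346664
= 16.6733

16.6733


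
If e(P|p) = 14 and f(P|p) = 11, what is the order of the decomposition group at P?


|D_P| = e * f
= 14 * 11
= 154

154


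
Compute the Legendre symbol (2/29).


p = 29 is prime, so compute (2/29) with the reciprocity algorithm (Jacobi-symbol steps: pull out 2s via (2/n), flip via reciprocity, reduce):
  pull out 2: (2/29) = -1  (since 29 mod 8 = 5)
  (1/29) = 1
Product of signs = -1
(2/29) = -1

-1


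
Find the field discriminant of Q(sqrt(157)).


For K = Q(sqrt(d)) with d squarefree: disc(K) = d if d = 1 mod 4, and disc(K) = 4d if d = 2 or 3 mod 4.
Here d = 157, and d mod 4 = 1.
d = 1 mod 4 (O_K = Z[(1+sqrt(d))/2]), so disc(K) = d = 157

157


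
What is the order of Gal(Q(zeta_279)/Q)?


|Gal(Q(zeta_279)/Q)| = phi(279)
= 180

180


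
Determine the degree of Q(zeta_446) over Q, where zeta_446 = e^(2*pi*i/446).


The degree equals Euler's totient phi(446).
446 = 2 * 223
phi(446) = 222

222


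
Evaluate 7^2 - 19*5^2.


x^2 - d*y^2
= 7^2 - 19*5^2
= 49 - 475
= -426

-426


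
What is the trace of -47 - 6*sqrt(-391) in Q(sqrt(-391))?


Tr(a + b*sqrt(d)) = (a + b*sqrt(d)) + (a - b*sqrt(d)) = 2a
= 2 * (-47)
= -94

-94


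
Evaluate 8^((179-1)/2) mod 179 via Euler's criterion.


p = 179 is prime and the exponent is (p-1)/2 = 89, so by Euler's criterion 8^89 = (8/179) = +1 or -1 mod 179.
Compute by square-and-multiply:
  89 = 64 + 16 + 8 + 1 (binary 1011001)
  Repeated squaring mod 179: 8^1 = 8, 8^2 = 64, 8^4 = 158, 8^8 = 83, 8^16 = 87, 8^32 = 51, 8^64 = 95
  8^89 = 8^64 * 8^16 * 8^8 * 8^1 = 95 * 87 * 83 * 8 mod 179
    95 * 87 = 8265 = 31 mod 179
    31 * 83 = 2573 = 67 mod 179
    67 * 8 = 536 = 178 mod 179
  8^89 = 178 mod 179
Result 178 = p - 1 = -1 mod 179: 8 is a quadratic non-residue mod 179. As a residue in [0, p-1] the value is 178.
8^89 mod 179 = 178

178


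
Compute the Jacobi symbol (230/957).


Compute (230/957) via quadratic reciprocity:
  pull out 2: (2/957) = -1  (since 957 mod 8 = 5)
  reciprocity: (115/957) -> +(957/115)
  reduce: (37/115)
  reciprocity: (37/115) -> +(115/37)
  reduce: (4/37)
  pull out 2: (2/37) = -1  (since 37 mod 8 = 5)
  pull out 2: (2/37) = -1  (since 37 mod 8 = 5)
  (1/37) = 1
Product of signs = -1

-1


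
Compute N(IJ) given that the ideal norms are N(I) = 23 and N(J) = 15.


N(IJ) = N(I) * N(J)
= 23 * 15
= 345

345


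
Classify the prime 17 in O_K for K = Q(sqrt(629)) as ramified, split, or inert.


K = Q(sqrt(629)). Since d mod 4 = 1, disc(K) = 629.
Check p | disc: 629 mod 17 = 0.
p divides disc, so p ramifies: (p) = P^2 with e=2, f=1, g=1.
Therefore p is ramified.

ramified


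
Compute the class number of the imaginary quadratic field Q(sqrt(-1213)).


K = Q(sqrt(-1213)). d mod 4 = 3, so D = disc(K) = 4d = -4852
h(K) equals the number of primitive reduced positive-definite forms (a, b, c) = a*x^2 + b*x*y + c*y^2 with b^2 - 4ac = D,
where reduced means |b| <= a <= c, with b >= 0 whenever |b| = a or a = c, and primitive means gcd(a, b, c) = 1.
Reduced forces 3a^2 <= |D| = 4852, so 1 <= a <= 40; b must have the parity of D, and c = (b^2 - D)/(4a) must be an integer >= a.
Enumerate a = 1..40, b in [-a, a]:
  a=1: (1, 0, 1213)  [1]
  a=2: (2, 2, 607)  [1]
  a=3..12: none
  a=13: (13, -6, 94), (13, 6, 94)  [2]
  a=14..22: none
  a=23: (23, -22, 58), (23, 22, 58)  [2]
  a=24..25: none
  a=26: (26, -6, 47), (26, 6, 47)  [2]
  a=27..28: none
  a=29: (29, -22, 46), (29, 22, 46)  [2]
  a=30..40: none
Total reduced forms: 1 + 1 + 2 + 2 + 2 + 2 = 10
h = 10

10


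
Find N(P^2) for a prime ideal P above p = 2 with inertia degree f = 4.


N(P^a) = p^(a*f)
= 2^(2*4)
= 2^8
= 256

256


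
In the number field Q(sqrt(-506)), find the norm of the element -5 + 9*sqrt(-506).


N(a + b*sqrt(d)) = a^2 - d*b^2
= (-5)^2 - (-506)*(9)^2
= 25 + 40986
= 41011

41011


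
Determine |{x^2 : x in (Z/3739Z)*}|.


For prime p, the number of non-zero quadratic residues is (p-1)/2.
= (3739-1)/2
= 1869

1869


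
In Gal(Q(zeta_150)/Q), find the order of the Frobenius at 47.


The Frobenius at p in Gal(Q(zeta_n)/Q) = (Z/nZ)* is the class of p, so its order is ord_150(47), the smallest k >= 1 with 47^k = 1 mod 150.
n = 150 = 2 * 3 * 5^2, phi(150) = 40; the order divides phi(n).
Divisors of 40: 1, 2, 4, 5, 8, 10, 20, 40
Repeated squaring mod 150: 47^1 = 47, 47^2 = 109, 47^4 = 31, 47^8 = 61, 47^16 = 121, 47^32 = 91
Test divisors in increasing order:
  k=1: 47^1 = 47 mod 150
  k=2: 47^2 = 109 mod 150
  k=4: 47^4 = 31 mod 150
  k=5: 47^5 = 31 * 47 = 107 mod 150
  k=8: 47^8 = 61 mod 150
  k=10: 47^10 = 61 * 109 = 49 mod 150
  k=20: 47^20 = 121 * 31 = 1 mod 150  <- first divisor giving 1
Order = 20

20


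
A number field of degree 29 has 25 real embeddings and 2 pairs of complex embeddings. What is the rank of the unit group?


By Dirichlet's unit theorem:
rank = r1 + r2 - 1
= 25 + 2 - 1
= 26

26


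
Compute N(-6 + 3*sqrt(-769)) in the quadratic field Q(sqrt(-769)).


N(a + b*sqrt(d)) = a^2 - d*b^2
= (-6)^2 - (-769)*(3)^2
= 36 + 6921
= 6957

6957


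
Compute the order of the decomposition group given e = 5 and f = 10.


|D_P| = e * f
= 5 * 10
= 50

50


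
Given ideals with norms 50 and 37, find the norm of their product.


N(IJ) = N(I) * N(J)
= 50 * 37
= 1850

1850


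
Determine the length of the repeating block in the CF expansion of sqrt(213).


Run the CF algorithm for sqrt(213).
a_0 = floor(sqrt(213)) = 14; set m_0=0, q_0=1.
Recurrence: m' = q*a - m,  q' = (d - m'^2)/q,  a' = floor((a_0 + m')/q').
  step 1: m=14, q=17, a=1
  step 2: m=3, q=12, a=1
  step 3: m=9, q=11, a=2
  step 4: m=13, q=4, a=6
  step 5: m=11, q=23, a=1
  step 6: m=12, q=3, a=8
  step 7: m=12, q=23, a=1
  step 8: m=11, q=4, a=6
  step 9: m=13, q=11, a=2
  step 10: m=9, q=12, a=1
  step 11: m=3, q=17, a=1
  step 12: m=14, q=1, a=28
a_12 = 2*a_0 = 28, so the period closes here.
sqrt(213) = [14; 1, 1, 2, 6, 1, 8, 1, 6, 2, 1, 1, 28]
Period length = 12

12


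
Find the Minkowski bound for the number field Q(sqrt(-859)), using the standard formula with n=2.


d = -859, d mod 4 = 1, so disc(K) = d = -859; |disc(K)| = 859
Imaginary quadratic field, so n = 2, s = r2 = 1, r1 = 0
M = (n!/n^n) * (4/pi)^s * sqrt(|disc(K)|) = (2!/2^2) * (4/pi)^1 * sqrt(859)
= 0.5 * 1.273240 * 29.308702
= 18.6585

18.6585


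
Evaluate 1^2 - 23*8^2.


x^2 - d*y^2
= 1^2 - 23*8^2
= 1 - 1472
= -1471

-1471


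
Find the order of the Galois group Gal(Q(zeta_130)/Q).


|Gal(Q(zeta_130)/Q)| = phi(130)
= 48

48


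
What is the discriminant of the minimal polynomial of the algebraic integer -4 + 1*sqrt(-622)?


The element -4 + 1*sqrt(-622) has minimal polynomial:
x^2 + 8*x + 638
Discriminant = (8)^2 - 4*(638)
= 64 - 2552
= -2488

-2488


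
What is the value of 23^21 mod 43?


p = 43 is prime and the exponent is (p-1)/2 = 21, so by Euler's criterion 23^21 = (23/43) = +1 or -1 mod 43.
Compute by square-and-multiply:
  21 = 16 + 4 + 1 (binary 10101)
  Repeated squaring mod 43: 23^1 = 23, 23^2 = 13, 23^4 = 40, 23^8 = 9, 23^16 = 38
  23^21 = 23^16 * 23^4 * 23^1 = 38 * 40 * 23 mod 43
    38 * 40 = 1520 = 15 mod 43
    15 * 23 = 345 = 1 mod 43
  23^21 = 1 mod 43
Result 1: 23 is a quadratic residue mod 43.
23^21 mod 43 = 1

1


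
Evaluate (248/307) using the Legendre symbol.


p = 307 is prime, so compute (248/307) with the reciprocity algorithm (Jacobi-symbol steps: pull out 2s via (2/n), flip via reciprocity, reduce):
  pull out 2: (2/307) = -1  (since 307 mod 8 = 3)
  pull out 2: (2/307) = -1  (since 307 mod 8 = 3)
  pull out 2: (2/307) = -1  (since 307 mod 8 = 3)
  reciprocity: (31/307) -> -(307/31)
  reduce: (28/31)
  pull out 2: (2/31) = +1  (since 31 mod 8 = 7)
  pull out 2: (2/31) = +1  (since 31 mod 8 = 7)
  reciprocity: (7/31) -> -(31/7)
  reduce: (3/7)
  reciprocity: (3/7) -> -(7/3)
  reduce: (1/3)
  (1/3) = 1
Product of signs = 1
(248/307) = 1

1


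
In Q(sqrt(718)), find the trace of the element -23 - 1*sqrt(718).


Tr(a + b*sqrt(d)) = (a + b*sqrt(d)) + (a - b*sqrt(d)) = 2a
= 2 * (-23)
= -46

-46


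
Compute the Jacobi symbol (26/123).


Compute (26/123) via quadratic reciprocity:
  pull out 2: (2/123) = -1  (since 123 mod 8 = 3)
  reciprocity: (13/123) -> +(123/13)
  reduce: (6/13)
  pull out 2: (2/13) = -1  (since 13 mod 8 = 5)
  reciprocity: (3/13) -> +(13/3)
  reduce: (1/3)
  (1/3) = 1
Product of signs = 1

1


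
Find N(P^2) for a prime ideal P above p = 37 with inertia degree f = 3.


N(P^a) = p^(a*f)
= 37^(2*3)
= 37^6
= 2565726409

2565726409


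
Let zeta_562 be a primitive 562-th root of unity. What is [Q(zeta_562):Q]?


The degree equals Euler's totient phi(562).
562 = 2 * 281
phi(562) = 280

280


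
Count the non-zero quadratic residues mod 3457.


For prime p, the number of non-zero quadratic residues is (p-1)/2.
= (3457-1)/2
= 1728

1728


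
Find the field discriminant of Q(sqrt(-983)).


For K = Q(sqrt(d)) with d squarefree: disc(K) = d if d = 1 mod 4, and disc(K) = 4d if d = 2 or 3 mod 4.
Here d = -983, and d mod 4 = 1.
d = 1 mod 4 (O_K = Z[(1+sqrt(d))/2]), so disc(K) = d = -983

-983


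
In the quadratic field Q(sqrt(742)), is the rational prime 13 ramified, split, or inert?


K = Q(sqrt(742)). Since d mod 4 = 2, disc(K) = 2968.
Check p | disc: 2968 mod 13 = 4.
p does not divide disc. Compute Legendre symbol (d/p):
1^((13-1)/2) mod 13 = 1
(d/p) = 1, so p splits: (p) = P*P' with e=1, f=1, g=2.
Therefore p is split.

split


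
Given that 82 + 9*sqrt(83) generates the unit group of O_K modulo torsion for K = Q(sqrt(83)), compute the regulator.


epsilon = 82 + 9*sqrt(83)
= 163.9939
R = ln(163.9939)
= 5.0998

5.0998


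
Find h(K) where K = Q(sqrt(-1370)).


K = Q(sqrt(-1370)). d mod 4 = 2, so D = disc(K) = 4d = -5480
h(K) equals the number of primitive reduced positive-definite forms (a, b, c) = a*x^2 + b*x*y + c*y^2 with b^2 - 4ac = D,
where reduced means |b| <= a <= c, with b >= 0 whenever |b| = a or a = c, and primitive means gcd(a, b, c) = 1.
Reduced forces 3a^2 <= |D| = 5480, so 1 <= a <= 42; b must have the parity of D, and c = (b^2 - D)/(4a) must be an integer >= a.
Enumerate a = 1..42, b in [-a, a]:
  a=1: (1, 0, 1370)  [1]
  a=2: (2, 0, 685)  [1]
  a=3: (3, -2, 457), (3, 2, 457)  [2]
  a=4: none
  a=5: (5, 0, 274)  [1]
  a=6: (6, -4, 229), (6, 4, 229)  [2]
  a=7: (7, -6, 197), (7, 6, 197)  [2]
  a=8: none
  a=9: (9, -8, 154), (9, 8, 154)  [2]
  a=10: (10, 0, 137)  [1]
  a=11: (11, -8, 126), (11, 8, 126)  [2]
  a=12..13: none
  a=14: (14, -8, 99), (14, 8, 99)  [2]
  a=15: (15, -10, 93), (15, 10, 93)  [2]
  a=16..17: none
  a=18: (18, -8, 77), (18, 8, 77)  [2]
  a=19: (19, -12, 74), (19, 12, 74)  [2]
  a=20: none
  a=21: (21, -20, 70), (21, -8, 66), (21, 8, 66), (21, 20, 70)  [4]
  a=22: (22, -8, 63), (22, 8, 63)  [2]
  a=23..26: none
  a=27: (27, -26, 57), (27, 26, 57)  [2]
  a=28: none
  a=29: (29, -28, 54), (29, 28, 54)  [2]
  a=30: (30, -20, 49), (30, 20, 49)  [2]
  a=31: (31, -10, 45), (31, 10, 45)  [2]
  a=32: none
  a=33: (33, -14, 43), (33, -8, 42), (33, 8, 42), (33, 14, 43)  [4]
  a=34: none
  a=35: (35, -20, 42), (35, 20, 42)  [2]
  a=36: none
  a=37: (37, -12, 38), (37, 12, 38)  [2]
  a=38..42: none
Total reduced forms: 1 + 1 + 2 + 1 + 2 + 2 + 2 + 1 + 2 + 2 + 2 + 2 + 2 + 4 + 2 + 2 + 2 + 2 + 2 + 4 + 2 + 2 = 44
h = 44

44


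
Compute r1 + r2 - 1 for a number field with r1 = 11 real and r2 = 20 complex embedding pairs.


By Dirichlet's unit theorem:
rank = r1 + r2 - 1
= 11 + 20 - 1
= 30

30


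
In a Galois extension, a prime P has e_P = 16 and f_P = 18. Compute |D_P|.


|D_P| = e * f
= 16 * 18
= 288

288


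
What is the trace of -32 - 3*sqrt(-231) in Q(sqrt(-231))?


Tr(a + b*sqrt(d)) = (a + b*sqrt(d)) + (a - b*sqrt(d)) = 2a
= 2 * (-32)
= -64

-64


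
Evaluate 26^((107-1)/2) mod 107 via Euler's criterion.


p = 107 is prime and the exponent is (p-1)/2 = 53, so by Euler's criterion 26^53 = (26/107) = +1 or -1 mod 107.
Compute by square-and-multiply:
  53 = 32 + 16 + 4 + 1 (binary 110101)
  Repeated squaring mod 107: 26^1 = 26, 26^2 = 34, 26^4 = 86, 26^8 = 13, 26^16 = 62, 26^32 = 99
  26^53 = 26^32 * 26^16 * 26^4 * 26^1 = 99 * 62 * 86 * 26 mod 107
    99 * 62 = 6138 = 39 mod 107
    39 * 86 = 3354 = 37 mod 107
    37 * 26 = 962 = 106 mod 107
  26^53 = 106 mod 107
Result 106 = p - 1 = -1 mod 107: 26 is a quadratic non-residue mod 107. As a residue in [0, p-1] the value is 106.
26^53 mod 107 = 106

106


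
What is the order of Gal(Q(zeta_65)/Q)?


|Gal(Q(zeta_65)/Q)| = phi(65)
= 48

48


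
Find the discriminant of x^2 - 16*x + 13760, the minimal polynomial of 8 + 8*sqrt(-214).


The element 8 + 8*sqrt(-214) has minimal polynomial:
x^2 - 16*x + 13760
Discriminant = (-16)^2 - 4*(13760)
= 256 - 55040
= -54784

-54784


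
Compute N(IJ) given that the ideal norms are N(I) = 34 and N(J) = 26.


N(IJ) = N(I) * N(J)
= 34 * 26
= 884

884


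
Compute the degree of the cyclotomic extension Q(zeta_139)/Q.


The degree equals Euler's totient phi(139).
139 = 139
phi(139) = 138

138


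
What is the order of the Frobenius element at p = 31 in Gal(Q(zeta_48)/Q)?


The Frobenius at p in Gal(Q(zeta_n)/Q) = (Z/nZ)* is the class of p, so its order is ord_48(31), the smallest k >= 1 with 31^k = 1 mod 48.
n = 48 = 2^4 * 3, phi(48) = 16; the order divides phi(n).
Divisors of 16: 1, 2, 4, 8, 16
Repeated squaring mod 48: 31^1 = 31, 31^2 = 1, 31^4 = 1, 31^8 = 1, 31^16 = 1
Test divisors in increasing order:
  k=1: 31^1 = 31 mod 48
  k=2: 31^2 = 1 mod 48  <- first divisor giving 1
Order = 2

2


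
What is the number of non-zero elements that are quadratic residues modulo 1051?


For prime p, the number of non-zero quadratic residues is (p-1)/2.
= (1051-1)/2
= 525

525


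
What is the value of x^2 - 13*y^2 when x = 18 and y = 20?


x^2 - d*y^2
= 18^2 - 13*20^2
= 324 - 5200
= -4876

-4876


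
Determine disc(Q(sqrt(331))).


For K = Q(sqrt(d)) with d squarefree: disc(K) = d if d = 1 mod 4, and disc(K) = 4d if d = 2 or 3 mod 4.
Here d = 331, and d mod 4 = 3.
d = 3 mod 4, not 1 (O_K = Z[sqrt(d)]), so disc(K) = 4d = 4 * (331) = 1324

1324


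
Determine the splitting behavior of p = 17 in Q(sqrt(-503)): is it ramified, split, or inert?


K = Q(sqrt(-503)). Since d mod 4 = 1, disc(K) = -503.
Check p | disc: -503 mod 17 = 7.
p does not divide disc. Compute Legendre symbol (d/p):
7^((17-1)/2) mod 17 = -1
(d/p) = -1, so p is inert: (p) stays prime with e=1, f=2, g=1.
Therefore p is inert.

inert


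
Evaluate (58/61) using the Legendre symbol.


p = 61 is prime, so compute (58/61) with the reciprocity algorithm (Jacobi-symbol steps: pull out 2s via (2/n), flip via reciprocity, reduce):
  pull out 2: (2/61) = -1  (since 61 mod 8 = 5)
  reciprocity: (29/61) -> +(61/29)
  reduce: (3/29)
  reciprocity: (3/29) -> +(29/3)
  reduce: (2/3)
  pull out 2: (2/3) = -1  (since 3 mod 8 = 3)
  (1/3) = 1
Product of signs = 1
(58/61) = 1

1


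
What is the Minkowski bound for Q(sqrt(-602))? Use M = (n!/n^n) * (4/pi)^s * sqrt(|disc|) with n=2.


d = -602, d mod 4 = 2, so disc(K) = 4d = -2408; |disc(K)| = 2408
Imaginary quadratic field, so n = 2, s = r2 = 1, r1 = 0
M = (n!/n^n) * (4/pi)^s * sqrt(|disc(K)|) = (2!/2^2) * (4/pi)^1 * sqrt(2408)
= 0.5 * 1.273240 * 49.071377
= 31.2398

31.2398


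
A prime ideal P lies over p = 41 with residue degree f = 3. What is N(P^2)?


N(P^a) = p^(a*f)
= 41^(2*3)
= 41^6
= 4750104241

4750104241


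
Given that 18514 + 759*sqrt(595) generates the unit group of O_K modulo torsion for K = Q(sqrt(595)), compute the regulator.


epsilon = 18514 + 759*sqrt(595)
= 37028.0000
R = ln(37028.0000)
= 10.5194

10.5194


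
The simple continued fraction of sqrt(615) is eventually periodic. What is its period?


Run the CF algorithm for sqrt(615).
a_0 = floor(sqrt(615)) = 24; set m_0=0, q_0=1.
Recurrence: m' = q*a - m,  q' = (d - m'^2)/q,  a' = floor((a_0 + m')/q').
  step 1: m=24, q=39, a=1
  step 2: m=15, q=10, a=3
  step 3: m=15, q=39, a=1
  step 4: m=24, q=1, a=48
a_4 = 2*a_0 = 48, so the period closes here.
sqrt(615) = [24; 1, 3, 1, 48]
Period length = 4

4


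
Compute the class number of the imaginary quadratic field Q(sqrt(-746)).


K = Q(sqrt(-746)). d mod 4 = 2, so D = disc(K) = 4d = -2984
h(K) equals the number of primitive reduced positive-definite forms (a, b, c) = a*x^2 + b*x*y + c*y^2 with b^2 - 4ac = D,
where reduced means |b| <= a <= c, with b >= 0 whenever |b| = a or a = c, and primitive means gcd(a, b, c) = 1.
Reduced forces 3a^2 <= |D| = 2984, so 1 <= a <= 31; b must have the parity of D, and c = (b^2 - D)/(4a) must be an integer >= a.
Enumerate a = 1..31, b in [-a, a]:
  a=1: (1, 0, 746)  [1]
  a=2: (2, 0, 373)  [1]
  a=3: (3, -2, 249), (3, 2, 249)  [2]
  a=4: none
  a=5: (5, -4, 150), (5, 4, 150)  [2]
  a=6: (6, -4, 125), (6, 4, 125)  [2]
  a=7..8: none
  a=9: (9, -2, 83), (9, 2, 83)  [2]
  a=10: (10, -4, 75), (10, 4, 75)  [2]
  a=11..14: none
  a=15: (15, -14, 53), (15, -4, 50), (15, 4, 50), (15, 14, 53)  [4]
  a=16: none
  a=17: (17, -12, 46), (17, 12, 46)  [2]
  a=18: (18, -16, 45), (18, 16, 45)  [2]
  a=19..22: none
  a=23: (23, -12, 34), (23, 12, 34)  [2]
  a=24: none
  a=25: (25, -4, 30), (25, 4, 30)  [2]
  a=26: none
  a=27: (27, -16, 30), (27, 16, 30)  [2]
  a=28..31: none
Total reduced forms: 1 + 1 + 2 + 2 + 2 + 2 + 2 + 4 + 2 + 2 + 2 + 2 + 2 = 26
h = 26

26


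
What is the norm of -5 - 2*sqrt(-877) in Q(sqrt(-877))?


N(a + b*sqrt(d)) = a^2 - d*b^2
= (-5)^2 - (-877)*(-2)^2
= 25 + 3508
= 3533

3533


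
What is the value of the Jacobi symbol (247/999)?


Compute (247/999) via quadratic reciprocity:
  reciprocity: (247/999) -> -(999/247)
  reduce: (11/247)
  reciprocity: (11/247) -> -(247/11)
  reduce: (5/11)
  reciprocity: (5/11) -> +(11/5)
  reduce: (1/5)
  (1/5) = 1
Product of signs = 1

1


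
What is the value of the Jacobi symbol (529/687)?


Compute (529/687) via quadratic reciprocity:
  reciprocity: (529/687) -> +(687/529)
  reduce: (158/529)
  pull out 2: (2/529) = +1  (since 529 mod 8 = 1)
  reciprocity: (79/529) -> +(529/79)
  reduce: (55/79)
  reciprocity: (55/79) -> -(79/55)
  reduce: (24/55)
  pull out 2: (2/55) = +1  (since 55 mod 8 = 7)
  pull out 2: (2/55) = +1  (since 55 mod 8 = 7)
  pull out 2: (2/55) = +1  (since 55 mod 8 = 7)
  reciprocity: (3/55) -> -(55/3)
  reduce: (1/3)
  (1/3) = 1
Product of signs = 1

1


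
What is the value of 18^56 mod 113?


p = 113 is prime and the exponent is (p-1)/2 = 56, so by Euler's criterion 18^56 = (18/113) = +1 or -1 mod 113.
Compute by square-and-multiply:
  56 = 32 + 16 + 8 (binary 111000)
  Repeated squaring mod 113: 18^1 = 18, 18^2 = 98, 18^4 = 112, 18^8 = 1, 18^16 = 1, 18^32 = 1
  18^56 = 18^32 * 18^16 * 18^8 = 1 * 1 * 1 mod 113
    1 * 1 = 1 = 1 mod 113
    1 * 1 = 1 = 1 mod 113
  18^56 = 1 mod 113
Result 1: 18 is a quadratic residue mod 113.
18^56 mod 113 = 1

1


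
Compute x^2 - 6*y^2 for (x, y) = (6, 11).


x^2 - d*y^2
= 6^2 - 6*11^2
= 36 - 726
= -690

-690


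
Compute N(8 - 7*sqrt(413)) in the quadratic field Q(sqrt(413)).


N(a + b*sqrt(d)) = a^2 - d*b^2
= (8)^2 - (413)*(-7)^2
= 64 - 20237
= -20173

-20173


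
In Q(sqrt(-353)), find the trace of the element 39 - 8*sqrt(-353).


Tr(a + b*sqrt(d)) = (a + b*sqrt(d)) + (a - b*sqrt(d)) = 2a
= 2 * (39)
= 78

78


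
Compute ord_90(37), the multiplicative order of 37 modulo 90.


We want ord_90(37), the smallest k >= 1 with 37^k = 1 mod 90.
n = 90 = 2 * 3^2 * 5, phi(90) = 24; the order divides phi(n).
Divisors of 24: 1, 2, 3, 4, 6, 8, 12, 24
Repeated squaring mod 90: 37^1 = 37, 37^2 = 19, 37^4 = 1, 37^8 = 1, 37^16 = 1
Test divisors in increasing order:
  k=1: 37^1 = 37 mod 90
  k=2: 37^2 = 19 mod 90
  k=3: 37^3 = 19 * 37 = 73 mod 90
  k=4: 37^4 = 1 mod 90  <- first divisor giving 1
Order = 4

4


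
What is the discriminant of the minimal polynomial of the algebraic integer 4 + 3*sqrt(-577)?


The element 4 + 3*sqrt(-577) has minimal polynomial:
x^2 - 8*x + 5209
Discriminant = (-8)^2 - 4*(5209)
= 64 - 20836
= -20772

-20772


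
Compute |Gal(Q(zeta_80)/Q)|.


|Gal(Q(zeta_80)/Q)| = phi(80)
= 32

32


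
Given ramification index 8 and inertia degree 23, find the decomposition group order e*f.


|D_P| = e * f
= 8 * 23
= 184

184


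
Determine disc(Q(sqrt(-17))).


For K = Q(sqrt(d)) with d squarefree: disc(K) = d if d = 1 mod 4, and disc(K) = 4d if d = 2 or 3 mod 4.
Here d = -17, and d mod 4 = 3.
d = 3 mod 4, not 1 (O_K = Z[sqrt(d)]), so disc(K) = 4d = 4 * (-17) = -68

-68


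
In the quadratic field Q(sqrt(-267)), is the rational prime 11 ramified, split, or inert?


K = Q(sqrt(-267)). Since d mod 4 = 1, disc(K) = -267.
Check p | disc: -267 mod 11 = 8.
p does not divide disc. Compute Legendre symbol (d/p):
8^((11-1)/2) mod 11 = -1
(d/p) = -1, so p is inert: (p) stays prime with e=1, f=2, g=1.
Therefore p is inert.

inert


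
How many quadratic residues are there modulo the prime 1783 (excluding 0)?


For prime p, the number of non-zero quadratic residues is (p-1)/2.
= (1783-1)/2
= 891

891


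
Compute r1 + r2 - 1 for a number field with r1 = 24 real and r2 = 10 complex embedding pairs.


By Dirichlet's unit theorem:
rank = r1 + r2 - 1
= 24 + 10 - 1
= 33

33


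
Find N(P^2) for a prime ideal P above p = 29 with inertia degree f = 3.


N(P^a) = p^(a*f)
= 29^(2*3)
= 29^6
= 594823321

594823321


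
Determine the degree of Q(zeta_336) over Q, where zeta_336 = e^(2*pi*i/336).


The degree equals Euler's totient phi(336).
336 = 2^4 * 3 * 7
phi(336) = 96

96


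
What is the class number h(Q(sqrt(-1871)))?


K = Q(sqrt(-1871)). d mod 4 = 1, so D = disc(K) = d = -1871
h(K) equals the number of primitive reduced positive-definite forms (a, b, c) = a*x^2 + b*x*y + c*y^2 with b^2 - 4ac = D,
where reduced means |b| <= a <= c, with b >= 0 whenever |b| = a or a = c, and primitive means gcd(a, b, c) = 1.
Reduced forces 3a^2 <= |D| = 1871, so 1 <= a <= 24; b must have the parity of D, and c = (b^2 - D)/(4a) must be an integer >= a.
Enumerate a = 1..24, b in [-a, a]:
  a=1: (1, 1, 468)  [1]
  a=2: (2, -1, 234), (2, 1, 234)  [2]
  a=3: (3, -1, 156), (3, 1, 156)  [2]
  a=4: (4, -1, 117), (4, 1, 117)  [2]
  a=5: (5, -3, 94), (5, 3, 94)  [2]
  a=6: (6, -5, 79), (6, -1, 78), (6, 1, 78), (6, 5, 79)  [4]
  a=7: none
  a=8: (8, -7, 60), (8, 7, 60)  [2]
  a=9: (9, -1, 52), (9, 1, 52)  [2]
  a=10: (10, -7, 48), (10, -3, 47), (10, 3, 47), (10, 7, 48)  [4]
  a=11: none
  a=12: (12, -7, 40), (12, -1, 39), (12, 1, 39), (12, 7, 40)  [4]
  a=13: (13, -1, 36), (13, 1, 36)  [2]
  a=14: none
  a=15: (15, -13, 34), (15, -7, 32), (15, 7, 32), (15, 13, 34)  [4]
  a=16: (16, -7, 30), (16, 7, 30)  [2]
  a=17: (17, -13, 30), (17, 13, 30)  [2]
  a=18: (18, -17, 30), (18, -1, 26), (18, 1, 26), (18, 17, 30)  [4]
  a=19: none
  a=20: (20, -17, 27), (20, -7, 24), (20, 7, 24), (20, 17, 27)  [4]
  a=21..23: none
  a=24: (24, -23, 25), (24, 23, 25)  [2]
Total reduced forms: 1 + 2 + 2 + 2 + 2 + 4 + 2 + 2 + 4 + 4 + 2 + 4 + 2 + 2 + 4 + 4 + 2 = 45
h = 45

45


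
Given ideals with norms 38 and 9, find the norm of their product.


N(IJ) = N(I) * N(J)
= 38 * 9
= 342

342


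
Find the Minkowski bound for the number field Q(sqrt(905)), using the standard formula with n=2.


d = 905, d mod 4 = 1, so disc(K) = d = 905; |disc(K)| = 905
Real quadratic field, so n = 2, s = r2 = 0, r1 = 2
M = (n!/n^n) * (4/pi)^s * sqrt(|disc(K)|) = (2!/2^2) * (4/pi)^0 * sqrt(905)
= 0.5 * 1.000000 * 30.083218
= 15.0416

15.0416


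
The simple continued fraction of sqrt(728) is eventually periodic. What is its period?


Run the CF algorithm for sqrt(728).
a_0 = floor(sqrt(728)) = 26; set m_0=0, q_0=1.
Recurrence: m' = q*a - m,  q' = (d - m'^2)/q,  a' = floor((a_0 + m')/q').
  step 1: m=26, q=52, a=1
  step 2: m=26, q=1, a=52
a_2 = 2*a_0 = 52, so the period closes here.
sqrt(728) = [26; 1, 52]
Period length = 2

2


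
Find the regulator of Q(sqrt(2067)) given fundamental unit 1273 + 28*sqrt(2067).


epsilon = 1273 + 28*sqrt(2067)
= 2545.9996
R = ln(2545.9996)
= 7.8423

7.8423


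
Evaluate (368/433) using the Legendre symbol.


p = 433 is prime, so compute (368/433) with the reciprocity algorithm (Jacobi-symbol steps: pull out 2s via (2/n), flip via reciprocity, reduce):
  pull out 2: (2/433) = +1  (since 433 mod 8 = 1)
  pull out 2: (2/433) = +1  (since 433 mod 8 = 1)
  pull out 2: (2/433) = +1  (since 433 mod 8 = 1)
  pull out 2: (2/433) = +1  (since 433 mod 8 = 1)
  reciprocity: (23/433) -> +(433/23)
  reduce: (19/23)
  reciprocity: (19/23) -> -(23/19)
  reduce: (4/19)
  pull out 2: (2/19) = -1  (since 19 mod 8 = 3)
  pull out 2: (2/19) = -1  (since 19 mod 8 = 3)
  (1/19) = 1
Product of signs = -1
(368/433) = -1

-1


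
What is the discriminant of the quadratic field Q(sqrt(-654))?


For K = Q(sqrt(d)) with d squarefree: disc(K) = d if d = 1 mod 4, and disc(K) = 4d if d = 2 or 3 mod 4.
Here d = -654, and d mod 4 = 2.
d = 2 mod 4, not 1 (O_K = Z[sqrt(d)]), so disc(K) = 4d = 4 * (-654) = -2616

-2616


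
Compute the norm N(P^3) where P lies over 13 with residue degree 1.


N(P^a) = p^(a*f)
= 13^(3*1)
= 13^3
= 2197

2197


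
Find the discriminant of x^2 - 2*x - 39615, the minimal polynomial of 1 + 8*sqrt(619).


The element 1 + 8*sqrt(619) has minimal polynomial:
x^2 - 2*x - 39615
Discriminant = (-2)^2 - 4*(-39615)
= 4 + 158460
= 158464

158464


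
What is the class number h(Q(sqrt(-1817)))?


K = Q(sqrt(-1817)). d mod 4 = 3, so D = disc(K) = 4d = -7268
h(K) equals the number of primitive reduced positive-definite forms (a, b, c) = a*x^2 + b*x*y + c*y^2 with b^2 - 4ac = D,
where reduced means |b| <= a <= c, with b >= 0 whenever |b| = a or a = c, and primitive means gcd(a, b, c) = 1.
Reduced forces 3a^2 <= |D| = 7268, so 1 <= a <= 49; b must have the parity of D, and c = (b^2 - D)/(4a) must be an integer >= a.
Enumerate a = 1..49, b in [-a, a]:
  a=1: (1, 0, 1817)  [1]
  a=2: (2, 2, 909)  [1]
  a=3: (3, -2, 606), (3, 2, 606)  [2]
  a=4..5: none
  a=6: (6, -2, 303), (6, 2, 303)  [2]
  a=7..8: none
  a=9: (9, -2, 202), (9, 2, 202)  [2]
  a=10: none
  a=11: (11, -6, 166), (11, 6, 166)  [2]
  a=12: none
  a=13: (13, -8, 141), (13, 8, 141)  [2]
  a=14..16: none
  a=17: (17, -12, 109), (17, 12, 109)  [2]
  a=18: (18, -2, 101), (18, 2, 101)  [2]
  a=19: (19, -16, 99), (19, 16, 99)  [2]
  a=20..21: none
  a=22: (22, -6, 83), (22, 6, 83)  [2]
  a=23: (23, 0, 79)  [1]
  a=24..25: none
  a=26: (26, -18, 73), (26, 18, 73)  [2]
  a=27: (27, -20, 71), (27, 20, 71)  [2]
  a=28..32: none
  a=33: (33, -28, 61), (33, -16, 57), (33, 16, 57), (33, 28, 61)  [4]
  a=34: (34, -22, 57), (34, 22, 57)  [2]
  a=35..36: none
  a=37: (37, -24, 53), (37, 24, 53)  [2]
  a=38: (38, -22, 51), (38, 22, 51)  [2]
  a=39: (39, -34, 54), (39, -8, 47), (39, 8, 47), (39, 34, 54)  [4]
  a=40..45: none
  a=46: (46, 46, 51)  [1]
  a=47..49: none
Total reduced forms: 1 + 1 + 2 + 2 + 2 + 2 + 2 + 2 + 2 + 2 + 2 + 1 + 2 + 2 + 4 + 2 + 2 + 2 + 4 + 1 = 40
h = 40

40


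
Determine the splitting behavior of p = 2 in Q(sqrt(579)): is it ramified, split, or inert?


K = Q(sqrt(579)). Since d mod 4 = 3, disc(K) = 2316.
Check p | disc: 2316 mod 2 = 0.
p divides disc, so p ramifies: (p) = P^2 with e=2, f=1, g=1.
Therefore p is ramified.

ramified


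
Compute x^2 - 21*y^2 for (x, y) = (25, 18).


x^2 - d*y^2
= 25^2 - 21*18^2
= 625 - 6804
= -6179

-6179


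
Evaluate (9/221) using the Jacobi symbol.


Compute (9/221) via quadratic reciprocity:
  reciprocity: (9/221) -> +(221/9)
  reduce: (5/9)
  reciprocity: (5/9) -> +(9/5)
  reduce: (4/5)
  pull out 2: (2/5) = -1  (since 5 mod 8 = 5)
  pull out 2: (2/5) = -1  (since 5 mod 8 = 5)
  (1/5) = 1
Product of signs = 1

1


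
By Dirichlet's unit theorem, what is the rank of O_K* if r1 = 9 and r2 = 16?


By Dirichlet's unit theorem:
rank = r1 + r2 - 1
= 9 + 16 - 1
= 24

24


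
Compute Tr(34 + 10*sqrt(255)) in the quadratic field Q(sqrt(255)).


Tr(a + b*sqrt(d)) = (a + b*sqrt(d)) + (a - b*sqrt(d)) = 2a
= 2 * (34)
= 68

68


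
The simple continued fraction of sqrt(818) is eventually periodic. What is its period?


Run the CF algorithm for sqrt(818).
a_0 = floor(sqrt(818)) = 28; set m_0=0, q_0=1.
Recurrence: m' = q*a - m,  q' = (d - m'^2)/q,  a' = floor((a_0 + m')/q').
  step 1: m=28, q=34, a=1
  step 2: m=6, q=23, a=1
  step 3: m=17, q=23, a=1
  step 4: m=6, q=34, a=1
  step 5: m=28, q=1, a=56
a_5 = 2*a_0 = 56, so the period closes here.
sqrt(818) = [28; 1, 1, 1, 1, 56]
Period length = 5

5


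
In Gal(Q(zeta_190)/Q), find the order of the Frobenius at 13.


The Frobenius at p in Gal(Q(zeta_n)/Q) = (Z/nZ)* is the class of p, so its order is ord_190(13), the smallest k >= 1 with 13^k = 1 mod 190.
n = 190 = 2 * 5 * 19, phi(190) = 72; the order divides phi(n).
Divisors of 72: 1, 2, 3, 4, 6, 8, 9, 12, 18, 24, 36, 72
Repeated squaring mod 190: 13^1 = 13, 13^2 = 169, 13^4 = 61, 13^8 = 111, 13^16 = 161, 13^32 = 81, 13^64 = 101
Test divisors in increasing order:
  k=1: 13^1 = 13 mod 190
  k=2: 13^2 = 169 mod 190
  k=3: 13^3 = 169 * 13 = 107 mod 190
  k=4: 13^4 = 61 mod 190
  k=6: 13^6 = 61 * 169 = 49 mod 190
  k=8: 13^8 = 111 mod 190
  k=9: 13^9 = 111 * 13 = 113 mod 190
  k=12: 13^12 = 111 * 61 = 121 mod 190
  k=18: 13^18 = 161 * 169 = 39 mod 190
  k=24: 13^24 = 161 * 111 = 11 mod 190
  k=36: 13^36 = 81 * 61 = 1 mod 190  <- first divisor giving 1
Order = 36

36


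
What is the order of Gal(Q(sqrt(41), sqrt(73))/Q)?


The 2 square roots of distinct primes are multiplicatively independent over Q,
so [K:Q] = 2^2 and Gal(K/Q) is isomorphic to (Z/2Z)^2.
|Gal| = 2^2 = 4

4


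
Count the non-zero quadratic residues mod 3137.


For prime p, the number of non-zero quadratic residues is (p-1)/2.
= (3137-1)/2
= 1568

1568


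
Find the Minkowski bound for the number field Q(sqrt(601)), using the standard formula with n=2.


d = 601, d mod 4 = 1, so disc(K) = d = 601; |disc(K)| = 601
Real quadratic field, so n = 2, s = r2 = 0, r1 = 2
M = (n!/n^n) * (4/pi)^s * sqrt(|disc(K)|) = (2!/2^2) * (4/pi)^0 * sqrt(601)
= 0.5 * 1.000000 * 24.515301
= 12.2577

12.2577


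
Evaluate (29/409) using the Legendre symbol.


p = 409 is prime, so compute (29/409) with the reciprocity algorithm (Jacobi-symbol steps: pull out 2s via (2/n), flip via reciprocity, reduce):
  reciprocity: (29/409) -> +(409/29)
  reduce: (3/29)
  reciprocity: (3/29) -> +(29/3)
  reduce: (2/3)
  pull out 2: (2/3) = -1  (since 3 mod 8 = 3)
  (1/3) = 1
Product of signs = -1
(29/409) = -1

-1


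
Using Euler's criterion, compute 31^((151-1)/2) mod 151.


p = 151 is prime and the exponent is (p-1)/2 = 75, so by Euler's criterion 31^75 = (31/151) = +1 or -1 mod 151.
Compute by square-and-multiply:
  75 = 64 + 8 + 2 + 1 (binary 1001011)
  Repeated squaring mod 151: 31^1 = 31, 31^2 = 55, 31^4 = 5, 31^8 = 25, 31^16 = 21, 31^32 = 139, 31^64 = 144
  31^75 = 31^64 * 31^8 * 31^2 * 31^1 = 144 * 25 * 55 * 31 mod 151
    144 * 25 = 3600 = 127 mod 151
    127 * 55 = 6985 = 39 mod 151
    39 * 31 = 1209 = 1 mod 151
  31^75 = 1 mod 151
Result 1: 31 is a quadratic residue mod 151.
31^75 mod 151 = 1

1


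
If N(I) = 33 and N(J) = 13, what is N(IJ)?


N(IJ) = N(I) * N(J)
= 33 * 13
= 429

429


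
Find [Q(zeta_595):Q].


The degree equals Euler's totient phi(595).
595 = 5 * 7 * 17
phi(595) = 384

384


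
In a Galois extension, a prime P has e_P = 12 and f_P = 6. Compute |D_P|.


|D_P| = e * f
= 12 * 6
= 72

72


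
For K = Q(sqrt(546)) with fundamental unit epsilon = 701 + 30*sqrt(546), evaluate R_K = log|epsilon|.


epsilon = 701 + 30*sqrt(546)
= 1401.9993
R = ln(1401.9993)
= 7.2457

7.2457


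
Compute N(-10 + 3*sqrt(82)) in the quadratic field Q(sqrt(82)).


N(a + b*sqrt(d)) = a^2 - d*b^2
= (-10)^2 - (82)*(3)^2
= 100 - 738
= -638

-638


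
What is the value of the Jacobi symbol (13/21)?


Compute (13/21) via quadratic reciprocity:
  reciprocity: (13/21) -> +(21/13)
  reduce: (8/13)
  pull out 2: (2/13) = -1  (since 13 mod 8 = 5)
  pull out 2: (2/13) = -1  (since 13 mod 8 = 5)
  pull out 2: (2/13) = -1  (since 13 mod 8 = 5)
  (1/13) = 1
Product of signs = -1

-1


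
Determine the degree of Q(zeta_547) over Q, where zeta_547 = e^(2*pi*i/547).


The degree equals Euler's totient phi(547).
547 = 547
phi(547) = 546

546


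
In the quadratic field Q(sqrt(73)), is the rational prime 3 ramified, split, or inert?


K = Q(sqrt(73)). Since d mod 4 = 1, disc(K) = 73.
Check p | disc: 73 mod 3 = 1.
p does not divide disc. Compute Legendre symbol (d/p):
1^((3-1)/2) mod 3 = 1
(d/p) = 1, so p splits: (p) = P*P' with e=1, f=1, g=2.
Therefore p is split.

split


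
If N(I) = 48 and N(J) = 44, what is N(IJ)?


N(IJ) = N(I) * N(J)
= 48 * 44
= 2112

2112


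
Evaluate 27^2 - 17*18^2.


x^2 - d*y^2
= 27^2 - 17*18^2
= 729 - 5508
= -4779

-4779


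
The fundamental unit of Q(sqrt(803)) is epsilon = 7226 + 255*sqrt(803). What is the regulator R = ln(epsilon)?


epsilon = 7226 + 255*sqrt(803)
= 14451.9999
R = ln(14451.9999)
= 9.5786

9.5786


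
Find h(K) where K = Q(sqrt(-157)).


K = Q(sqrt(-157)). d mod 4 = 3, so D = disc(K) = 4d = -628
h(K) equals the number of primitive reduced positive-definite forms (a, b, c) = a*x^2 + b*x*y + c*y^2 with b^2 - 4ac = D,
where reduced means |b| <= a <= c, with b >= 0 whenever |b| = a or a = c, and primitive means gcd(a, b, c) = 1.
Reduced forces 3a^2 <= |D| = 628, so 1 <= a <= 14; b must have the parity of D, and c = (b^2 - D)/(4a) must be an integer >= a.
Enumerate a = 1..14, b in [-a, a]:
  a=1: (1, 0, 157)  [1]
  a=2: (2, 2, 79)  [1]
  a=3..6: none
  a=7: (7, -4, 23), (7, 4, 23)  [2]
  a=8..12: none
  a=13: (13, -10, 14), (13, 10, 14)  [2]
  a=14: none
Total reduced forms: 1 + 1 + 2 + 2 = 6
h = 6

6


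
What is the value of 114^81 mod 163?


p = 163 is prime and the exponent is (p-1)/2 = 81, so by Euler's criterion 114^81 = (114/163) = +1 or -1 mod 163.
Compute by square-and-multiply:
  81 = 64 + 16 + 1 (binary 1010001)
  Repeated squaring mod 163: 114^1 = 114, 114^2 = 119, 114^4 = 143, 114^8 = 74, 114^16 = 97, 114^32 = 118, 114^64 = 69
  114^81 = 114^64 * 114^16 * 114^1 = 69 * 97 * 114 mod 163
    69 * 97 = 6693 = 10 mod 163
    10 * 114 = 1140 = 162 mod 163
  114^81 = 162 mod 163
Result 162 = p - 1 = -1 mod 163: 114 is a quadratic non-residue mod 163. As a residue in [0, p-1] the value is 162.
114^81 mod 163 = 162

162


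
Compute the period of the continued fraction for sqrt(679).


Run the CF algorithm for sqrt(679).
a_0 = floor(sqrt(679)) = 26; set m_0=0, q_0=1.
Recurrence: m' = q*a - m,  q' = (d - m'^2)/q,  a' = floor((a_0 + m')/q').
  step 1: m=26, q=3, a=17
  step 2: m=25, q=18, a=2
  step 3: m=11, q=31, a=1
  step 4: m=20, q=9, a=5
  step 5: m=25, q=6, a=8
  step 6: m=23, q=25, a=1
  step 7: m=2, q=27, a=1
  step 8: m=25, q=2, a=25
  step 9: m=25, q=27, a=1
  step 10: m=2, q=25, a=1
  step 11: m=23, q=6, a=8
  step 12: m=25, q=9, a=5
  step 13: m=20, q=31, a=1
  step 14: m=11, q=18, a=2
  step 15: m=25, q=3, a=17
  step 16: m=26, q=1, a=52
a_16 = 2*a_0 = 52, so the period closes here.
sqrt(679) = [26; 17, 2, 1, 5, 8, 1, 1, 25, 1, 1, 8, 5, 1, 2, 17, 52]
Period length = 16

16


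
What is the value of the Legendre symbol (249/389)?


p = 389 is prime, so compute (249/389) with the reciprocity algorithm (Jacobi-symbol steps: pull out 2s via (2/n), flip via reciprocity, reduce):
  reciprocity: (249/389) -> +(389/249)
  reduce: (140/249)
  pull out 2: (2/249) = +1  (since 249 mod 8 = 1)
  pull out 2: (2/249) = +1  (since 249 mod 8 = 1)
  reciprocity: (35/249) -> +(249/35)
  reduce: (4/35)
  pull out 2: (2/35) = -1  (since 35 mod 8 = 3)
  pull out 2: (2/35) = -1  (since 35 mod 8 = 3)
  (1/35) = 1
Product of signs = 1
(249/389) = 1

1


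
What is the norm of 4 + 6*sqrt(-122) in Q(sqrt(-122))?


N(a + b*sqrt(d)) = a^2 - d*b^2
= (4)^2 - (-122)*(6)^2
= 16 + 4392
= 4408

4408


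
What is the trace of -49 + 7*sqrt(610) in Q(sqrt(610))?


Tr(a + b*sqrt(d)) = (a + b*sqrt(d)) + (a - b*sqrt(d)) = 2a
= 2 * (-49)
= -98

-98


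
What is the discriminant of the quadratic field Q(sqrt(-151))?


For K = Q(sqrt(d)) with d squarefree: disc(K) = d if d = 1 mod 4, and disc(K) = 4d if d = 2 or 3 mod 4.
Here d = -151, and d mod 4 = 1.
d = 1 mod 4 (O_K = Z[(1+sqrt(d))/2]), so disc(K) = d = -151

-151
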